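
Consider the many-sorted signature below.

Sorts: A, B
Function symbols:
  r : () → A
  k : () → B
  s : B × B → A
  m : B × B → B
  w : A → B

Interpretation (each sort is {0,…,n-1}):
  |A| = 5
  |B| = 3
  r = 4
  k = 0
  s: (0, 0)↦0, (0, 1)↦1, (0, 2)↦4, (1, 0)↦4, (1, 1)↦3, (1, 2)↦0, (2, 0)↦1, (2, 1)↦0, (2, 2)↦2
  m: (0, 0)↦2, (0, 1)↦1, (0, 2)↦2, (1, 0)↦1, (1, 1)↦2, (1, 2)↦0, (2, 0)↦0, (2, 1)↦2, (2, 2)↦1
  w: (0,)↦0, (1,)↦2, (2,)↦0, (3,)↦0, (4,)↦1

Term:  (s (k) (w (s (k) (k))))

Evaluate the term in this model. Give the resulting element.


  k = 0
  k = 0
  k = 0
  (s (k) (k)) = s(0, 0) = 0
  (w (s (k) (k))) = w(0,) = 0
  (s (k) (w (s (k) (k)))) = s(0, 0) = 0

value = 0


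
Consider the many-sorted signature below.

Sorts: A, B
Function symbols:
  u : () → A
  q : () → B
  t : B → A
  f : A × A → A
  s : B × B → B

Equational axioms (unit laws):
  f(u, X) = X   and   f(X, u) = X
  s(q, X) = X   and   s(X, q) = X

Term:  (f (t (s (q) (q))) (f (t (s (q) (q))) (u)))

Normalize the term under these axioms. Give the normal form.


normal form = (f (t (q)) (t (q)))

1. (f (t (s (q) (q))) (f (t (s (q) (q))) (u)))  →  (f (t (q)) (f (t (s (q) (q))) (u)))
2. (f (t (q)) (f (t (s (q) (q))) (u)))  →  (f (t (q)) (t (s (q) (q))))
3. (f (t (q)) (t (s (q) (q))))  →  (f (t (q)) (t (q)))


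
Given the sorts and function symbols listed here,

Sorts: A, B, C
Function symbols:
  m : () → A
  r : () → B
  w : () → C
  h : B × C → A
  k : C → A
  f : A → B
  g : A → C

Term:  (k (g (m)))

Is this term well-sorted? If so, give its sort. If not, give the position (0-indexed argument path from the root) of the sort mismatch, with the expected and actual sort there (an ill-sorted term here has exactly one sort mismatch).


    (m) : A
  (g (m)) : C
(k (g (m))) : A

well-sorted; sort = A


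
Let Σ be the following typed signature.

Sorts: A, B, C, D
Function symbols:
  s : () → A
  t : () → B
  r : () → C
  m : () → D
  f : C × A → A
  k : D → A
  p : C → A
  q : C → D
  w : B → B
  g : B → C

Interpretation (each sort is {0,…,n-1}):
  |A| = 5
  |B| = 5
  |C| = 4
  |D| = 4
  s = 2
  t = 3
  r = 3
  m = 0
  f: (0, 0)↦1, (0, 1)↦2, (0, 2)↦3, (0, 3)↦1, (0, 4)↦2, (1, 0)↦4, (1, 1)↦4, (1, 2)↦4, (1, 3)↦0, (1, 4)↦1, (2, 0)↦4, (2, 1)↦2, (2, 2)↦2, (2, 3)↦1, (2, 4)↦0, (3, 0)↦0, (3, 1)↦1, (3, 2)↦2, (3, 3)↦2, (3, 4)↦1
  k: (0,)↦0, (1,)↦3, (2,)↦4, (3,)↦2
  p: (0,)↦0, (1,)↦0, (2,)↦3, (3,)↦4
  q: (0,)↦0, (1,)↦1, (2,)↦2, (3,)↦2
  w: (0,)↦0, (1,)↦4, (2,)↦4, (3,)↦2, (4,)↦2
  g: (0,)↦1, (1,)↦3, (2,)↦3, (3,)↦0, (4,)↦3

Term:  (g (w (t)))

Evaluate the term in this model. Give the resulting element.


  t = 3
  (w (t)) = w(3,) = 2
  (g (w (t))) = g(2,) = 3

value = 3


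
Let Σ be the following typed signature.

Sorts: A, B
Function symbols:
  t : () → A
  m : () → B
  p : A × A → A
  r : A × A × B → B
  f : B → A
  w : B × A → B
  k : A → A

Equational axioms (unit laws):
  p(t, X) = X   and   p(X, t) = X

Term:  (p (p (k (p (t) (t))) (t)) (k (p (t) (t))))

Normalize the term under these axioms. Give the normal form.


normal form = (p (k (t)) (k (t)))

1. (p (p (k (p (t) (t))) (t)) (k (p (t) (t))))  →  (p (k (p (t) (t))) (k (p (t) (t))))
2. (p (k (p (t) (t))) (k (p (t) (t))))  →  (p (k (t)) (k (p (t) (t))))
3. (p (k (t)) (k (p (t) (t))))  →  (p (k (t)) (k (t)))


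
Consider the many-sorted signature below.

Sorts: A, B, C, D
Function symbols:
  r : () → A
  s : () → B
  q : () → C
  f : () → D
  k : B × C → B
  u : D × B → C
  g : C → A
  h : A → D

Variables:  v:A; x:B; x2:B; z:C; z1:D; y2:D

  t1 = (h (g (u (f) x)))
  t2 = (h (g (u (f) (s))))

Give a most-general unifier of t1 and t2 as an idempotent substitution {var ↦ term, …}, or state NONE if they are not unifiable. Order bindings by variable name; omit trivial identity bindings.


{x ↦ (s)}


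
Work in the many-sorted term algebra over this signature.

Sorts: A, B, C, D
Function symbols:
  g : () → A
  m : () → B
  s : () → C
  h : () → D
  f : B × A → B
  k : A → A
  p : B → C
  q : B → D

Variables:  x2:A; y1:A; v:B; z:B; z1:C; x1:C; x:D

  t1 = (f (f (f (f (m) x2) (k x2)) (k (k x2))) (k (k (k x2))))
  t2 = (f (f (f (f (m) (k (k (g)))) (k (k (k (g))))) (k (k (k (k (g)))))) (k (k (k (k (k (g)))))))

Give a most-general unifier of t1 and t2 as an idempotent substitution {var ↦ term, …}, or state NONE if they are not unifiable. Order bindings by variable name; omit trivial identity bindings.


{x2 ↦ (k (k (g)))}


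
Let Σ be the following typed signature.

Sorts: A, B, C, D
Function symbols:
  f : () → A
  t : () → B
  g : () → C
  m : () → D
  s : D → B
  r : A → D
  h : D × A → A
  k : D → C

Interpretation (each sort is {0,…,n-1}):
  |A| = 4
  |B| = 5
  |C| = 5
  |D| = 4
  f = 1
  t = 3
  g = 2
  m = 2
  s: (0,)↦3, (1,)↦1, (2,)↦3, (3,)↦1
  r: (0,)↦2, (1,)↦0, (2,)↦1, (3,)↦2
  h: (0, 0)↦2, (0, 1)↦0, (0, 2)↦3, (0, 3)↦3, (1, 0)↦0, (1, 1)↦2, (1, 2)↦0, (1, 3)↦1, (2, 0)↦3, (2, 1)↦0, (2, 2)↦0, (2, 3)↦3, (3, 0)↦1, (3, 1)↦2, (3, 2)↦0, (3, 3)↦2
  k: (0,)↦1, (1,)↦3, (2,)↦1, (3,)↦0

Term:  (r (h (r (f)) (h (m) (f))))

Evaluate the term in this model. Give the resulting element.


value = 1

  f = 1
  (r (f)) = r(1,) = 0
  m = 2
  f = 1
  (h (m) (f)) = h(2, 1) = 0
  (h (r (f)) (h (m) (f))) = h(0, 0) = 2
  (r (h (r (f)) (h (m) (f)))) = r(2,) = 1


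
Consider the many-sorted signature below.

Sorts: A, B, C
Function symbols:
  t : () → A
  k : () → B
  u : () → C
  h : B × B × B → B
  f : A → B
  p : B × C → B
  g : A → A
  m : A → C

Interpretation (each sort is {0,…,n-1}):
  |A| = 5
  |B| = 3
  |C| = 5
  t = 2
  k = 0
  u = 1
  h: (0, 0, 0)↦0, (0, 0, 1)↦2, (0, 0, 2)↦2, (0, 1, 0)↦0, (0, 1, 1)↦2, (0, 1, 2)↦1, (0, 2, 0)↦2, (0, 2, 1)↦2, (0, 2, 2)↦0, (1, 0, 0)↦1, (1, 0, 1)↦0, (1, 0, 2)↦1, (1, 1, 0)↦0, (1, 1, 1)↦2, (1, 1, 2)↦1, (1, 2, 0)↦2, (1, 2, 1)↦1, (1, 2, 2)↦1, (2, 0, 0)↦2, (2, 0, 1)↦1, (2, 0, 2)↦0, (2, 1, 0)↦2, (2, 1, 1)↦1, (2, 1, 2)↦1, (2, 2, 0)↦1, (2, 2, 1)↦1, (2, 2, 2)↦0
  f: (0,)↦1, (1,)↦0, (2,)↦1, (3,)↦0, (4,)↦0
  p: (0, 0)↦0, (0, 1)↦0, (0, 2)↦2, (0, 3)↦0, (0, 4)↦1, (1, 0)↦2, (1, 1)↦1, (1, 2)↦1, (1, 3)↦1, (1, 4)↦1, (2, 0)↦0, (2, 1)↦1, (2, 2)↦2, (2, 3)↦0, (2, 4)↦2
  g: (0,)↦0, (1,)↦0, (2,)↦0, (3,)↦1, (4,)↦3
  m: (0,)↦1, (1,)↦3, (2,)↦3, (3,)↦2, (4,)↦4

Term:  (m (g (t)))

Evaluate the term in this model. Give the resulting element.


  t = 2
  (g (t)) = g(2,) = 0
  (m (g (t))) = m(0,) = 1

value = 1


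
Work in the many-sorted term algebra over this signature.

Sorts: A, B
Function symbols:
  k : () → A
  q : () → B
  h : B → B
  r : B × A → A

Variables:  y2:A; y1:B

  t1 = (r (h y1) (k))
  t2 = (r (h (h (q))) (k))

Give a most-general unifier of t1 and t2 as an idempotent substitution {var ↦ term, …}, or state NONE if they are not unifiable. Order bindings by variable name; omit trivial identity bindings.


{y1 ↦ (h (q))}


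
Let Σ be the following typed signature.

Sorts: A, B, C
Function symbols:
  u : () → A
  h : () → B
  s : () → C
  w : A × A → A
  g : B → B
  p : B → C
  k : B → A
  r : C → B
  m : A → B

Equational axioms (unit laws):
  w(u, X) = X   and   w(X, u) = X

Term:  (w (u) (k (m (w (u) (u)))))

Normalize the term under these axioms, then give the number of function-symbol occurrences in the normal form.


size = 3

1. (w (u) (k (m (w (u) (u)))))  →  (k (m (w (u) (u))))
2. (k (m (w (u) (u))))  →  (k (m (u)))
normal form: (k (m (u)))


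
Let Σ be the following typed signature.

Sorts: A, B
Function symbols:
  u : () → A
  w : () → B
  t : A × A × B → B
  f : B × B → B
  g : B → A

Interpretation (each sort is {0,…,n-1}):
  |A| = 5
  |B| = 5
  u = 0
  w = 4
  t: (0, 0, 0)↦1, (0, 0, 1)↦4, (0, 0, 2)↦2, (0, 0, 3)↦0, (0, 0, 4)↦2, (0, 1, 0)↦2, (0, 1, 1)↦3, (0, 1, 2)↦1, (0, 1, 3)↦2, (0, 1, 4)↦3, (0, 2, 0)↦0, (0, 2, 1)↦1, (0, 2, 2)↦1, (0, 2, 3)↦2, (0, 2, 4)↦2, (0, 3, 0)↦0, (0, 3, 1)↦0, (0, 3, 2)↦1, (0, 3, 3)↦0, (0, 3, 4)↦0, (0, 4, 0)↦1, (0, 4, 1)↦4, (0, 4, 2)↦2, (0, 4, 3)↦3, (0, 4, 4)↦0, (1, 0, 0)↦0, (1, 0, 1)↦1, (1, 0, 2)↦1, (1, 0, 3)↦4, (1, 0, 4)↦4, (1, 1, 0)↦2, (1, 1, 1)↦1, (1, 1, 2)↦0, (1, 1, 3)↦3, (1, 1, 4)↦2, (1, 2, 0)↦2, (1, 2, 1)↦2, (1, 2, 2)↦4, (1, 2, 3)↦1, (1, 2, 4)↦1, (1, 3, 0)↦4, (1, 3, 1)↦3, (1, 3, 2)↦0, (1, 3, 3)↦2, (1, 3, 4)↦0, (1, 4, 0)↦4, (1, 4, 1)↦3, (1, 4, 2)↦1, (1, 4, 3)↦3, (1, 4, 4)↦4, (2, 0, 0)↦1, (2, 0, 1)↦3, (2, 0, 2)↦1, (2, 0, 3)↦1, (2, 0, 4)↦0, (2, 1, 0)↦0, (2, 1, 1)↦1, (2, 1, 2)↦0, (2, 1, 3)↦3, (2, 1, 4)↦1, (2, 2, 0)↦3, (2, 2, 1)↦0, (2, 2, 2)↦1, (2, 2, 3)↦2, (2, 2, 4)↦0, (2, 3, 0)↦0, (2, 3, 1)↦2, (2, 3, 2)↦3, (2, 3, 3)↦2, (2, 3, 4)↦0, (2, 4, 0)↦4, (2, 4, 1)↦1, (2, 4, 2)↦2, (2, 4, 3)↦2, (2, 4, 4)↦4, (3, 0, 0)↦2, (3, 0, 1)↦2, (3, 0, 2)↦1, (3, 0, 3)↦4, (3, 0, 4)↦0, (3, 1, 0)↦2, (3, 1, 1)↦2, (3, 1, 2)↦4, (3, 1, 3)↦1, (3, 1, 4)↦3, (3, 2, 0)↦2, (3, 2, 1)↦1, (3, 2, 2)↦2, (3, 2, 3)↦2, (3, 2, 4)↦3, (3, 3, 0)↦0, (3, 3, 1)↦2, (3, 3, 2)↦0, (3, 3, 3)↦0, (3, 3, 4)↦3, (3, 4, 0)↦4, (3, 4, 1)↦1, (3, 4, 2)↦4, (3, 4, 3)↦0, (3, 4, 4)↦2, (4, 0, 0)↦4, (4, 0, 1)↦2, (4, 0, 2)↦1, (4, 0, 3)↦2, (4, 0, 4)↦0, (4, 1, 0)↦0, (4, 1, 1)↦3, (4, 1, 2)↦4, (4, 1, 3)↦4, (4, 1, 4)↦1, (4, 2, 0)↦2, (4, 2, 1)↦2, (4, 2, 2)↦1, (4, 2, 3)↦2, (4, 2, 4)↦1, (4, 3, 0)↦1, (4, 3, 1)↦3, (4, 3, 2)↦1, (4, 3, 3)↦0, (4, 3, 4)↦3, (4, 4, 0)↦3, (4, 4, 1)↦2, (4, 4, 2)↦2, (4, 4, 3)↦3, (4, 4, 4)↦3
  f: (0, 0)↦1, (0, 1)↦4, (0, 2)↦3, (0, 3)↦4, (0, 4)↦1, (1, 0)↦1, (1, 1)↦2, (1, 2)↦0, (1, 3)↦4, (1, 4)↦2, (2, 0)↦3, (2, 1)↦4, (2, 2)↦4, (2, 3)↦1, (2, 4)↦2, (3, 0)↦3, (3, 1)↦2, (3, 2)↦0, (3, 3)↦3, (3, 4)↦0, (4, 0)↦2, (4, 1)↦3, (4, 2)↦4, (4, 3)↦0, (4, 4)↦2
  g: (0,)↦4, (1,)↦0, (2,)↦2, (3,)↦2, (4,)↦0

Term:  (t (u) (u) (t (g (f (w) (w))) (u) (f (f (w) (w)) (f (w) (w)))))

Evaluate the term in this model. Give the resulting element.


value = 1

  u = 0
  u = 0
  w = 4
  w = 4
  (f (w) (w)) = f(4, 4) = 2
  (g (f (w) (w))) = g(2,) = 2
  u = 0
  w = 4
  w = 4
  (f (w) (w)) = f(4, 4) = 2
  w = 4
  w = 4
  (f (w) (w)) = f(4, 4) = 2
  (f (f (w) (w)) (f (w) (w))) = f(2, 2) = 4
  (t (g (f (w) (w))) (u) (f (f (w) (w)) (f (w) (w)))) = t(2, 0, 4) = 0
  (t (u) (u) (t (g (f (w) (w))) (u) (f (f (w) (w)) (f (w) (w))))) = t(0, 0, 0) = 1


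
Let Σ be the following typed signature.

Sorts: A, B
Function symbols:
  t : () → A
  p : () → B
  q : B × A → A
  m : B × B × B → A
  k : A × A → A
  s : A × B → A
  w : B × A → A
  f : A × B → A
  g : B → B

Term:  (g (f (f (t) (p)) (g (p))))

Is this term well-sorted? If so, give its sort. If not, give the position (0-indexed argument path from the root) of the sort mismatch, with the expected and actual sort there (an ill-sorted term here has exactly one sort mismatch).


ill-sorted at position [0]: expected B, got A

      (t) : A
      (p) : B
    (f (t) (p)) : A
      (p) : B
    (g (p)) : B
  (f (f (t) (p)) (g (p))) : A
(g (f (f (t) (p)) (g (p)))) : ✗ arg 0 at [0] has sort A, expected B


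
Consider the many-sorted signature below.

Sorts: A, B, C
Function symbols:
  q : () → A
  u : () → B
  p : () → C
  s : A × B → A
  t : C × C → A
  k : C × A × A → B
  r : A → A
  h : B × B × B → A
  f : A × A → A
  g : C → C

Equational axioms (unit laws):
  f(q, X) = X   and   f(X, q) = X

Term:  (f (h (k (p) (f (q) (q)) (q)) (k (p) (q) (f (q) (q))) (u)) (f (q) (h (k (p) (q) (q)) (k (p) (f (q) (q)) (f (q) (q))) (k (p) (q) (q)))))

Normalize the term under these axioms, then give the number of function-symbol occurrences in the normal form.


size = 24

1. (f (h (k (p) (f (q) (q)) (q)) (k (p) (q) (f (q) (q))) (u)) (f (q) (h (k (p) (q) (q)) (k (p) (f (q) (q)) (f (q) (q))) (k (p) (q) (q)))))  →  (f (h (k (p) (q) (q)) (k (p) (q) (f (q) (q))) (u)) (f (q) (h (k (p) (q) (q)) (k (p) (f (q) (q)) (f (q) (q))) (k (p) (q) (q)))))
2. (f (h (k (p) (q) (q)) (k (p) (q) (f (q) (q))) (u)) (f (q) (h (k (p) (q) (q)) (k (p) (f (q) (q)) (f (q) (q))) (k (p) (q) (q)))))  →  (f (h (k (p) (q) (q)) (k (p) (q) (q)) (u)) (f (q) (h (k (p) (q) (q)) (k (p) (f (q) (q)) (f (q) (q))) (k (p) (q) (q)))))
3. (f (h (k (p) (q) (q)) (k (p) (q) (q)) (u)) (f (q) (h (k (p) (q) (q)) (k (p) (f (q) (q)) (f (q) (q))) (k (p) (q) (q)))))  →  (f (h (k (p) (q) (q)) (k (p) (q) (q)) (u)) (h (k (p) (q) (q)) (k (p) (f (q) (q)) (f (q) (q))) (k (p) (q) (q))))
4. (f (h (k (p) (q) (q)) (k (p) (q) (q)) (u)) (h (k (p) (q) (q)) (k (p) (f (q) (q)) (f (q) (q))) (k (p) (q) (q))))  →  (f (h (k (p) (q) (q)) (k (p) (q) (q)) (u)) (h (k (p) (q) (q)) (k (p) (q) (f (q) (q))) (k (p) (q) (q))))
5. (f (h (k (p) (q) (q)) (k (p) (q) (q)) (u)) (h (k (p) (q) (q)) (k (p) (q) (f (q) (q))) (k (p) (q) (q))))  →  (f (h (k (p) (q) (q)) (k (p) (q) (q)) (u)) (h (k (p) (q) (q)) (k (p) (q) (q)) (k (p) (q) (q))))
normal form: (f (h (k (p) (q) (q)) (k (p) (q) (q)) (u)) (h (k (p) (q) (q)) (k (p) (q) (q)) (k (p) (q) (q))))


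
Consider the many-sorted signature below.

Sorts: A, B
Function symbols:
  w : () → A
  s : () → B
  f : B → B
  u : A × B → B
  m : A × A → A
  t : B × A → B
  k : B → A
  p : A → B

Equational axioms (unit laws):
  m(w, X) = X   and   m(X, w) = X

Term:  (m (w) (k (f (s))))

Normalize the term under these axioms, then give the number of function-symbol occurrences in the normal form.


size = 3

1. (m (w) (k (f (s))))  →  (k (f (s)))
normal form: (k (f (s)))


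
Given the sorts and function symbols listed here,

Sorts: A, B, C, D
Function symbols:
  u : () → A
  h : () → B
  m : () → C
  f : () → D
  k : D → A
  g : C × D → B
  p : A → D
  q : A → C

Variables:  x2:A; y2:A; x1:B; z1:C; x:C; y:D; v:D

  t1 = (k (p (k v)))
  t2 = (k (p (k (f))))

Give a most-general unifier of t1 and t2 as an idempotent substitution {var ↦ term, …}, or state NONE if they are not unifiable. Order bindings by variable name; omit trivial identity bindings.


{v ↦ (f)}


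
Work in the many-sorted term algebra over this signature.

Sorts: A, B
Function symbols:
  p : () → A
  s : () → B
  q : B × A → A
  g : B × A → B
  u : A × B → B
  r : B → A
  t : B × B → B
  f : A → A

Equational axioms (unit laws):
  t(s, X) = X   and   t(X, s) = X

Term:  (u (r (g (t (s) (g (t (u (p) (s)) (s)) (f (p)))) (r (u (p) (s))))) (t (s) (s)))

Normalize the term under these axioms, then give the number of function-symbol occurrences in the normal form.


1. (u (r (g (t (s) (g (t (u (p) (s)) (s)) (f (p)))) (r (u (p) (s))))) (t (s) (s)))  →  (u (r (g (g (t (u (p) (s)) (s)) (f (p))) (r (u (p) (s))))) (t (s) (s)))
2. (u (r (g (g (t (u (p) (s)) (s)) (f (p))) (r (u (p) (s))))) (t (s) (s)))  →  (u (r (g (g (u (p) (s)) (f (p))) (r (u (p) (s))))) (t (s) (s)))
3. (u (r (g (g (u (p) (s)) (f (p))) (r (u (p) (s))))) (t (s) (s)))  →  (u (r (g (g (u (p) (s)) (f (p))) (r (u (p) (s))))) (s))
normal form: (u (r (g (g (u (p) (s)) (f (p))) (r (u (p) (s))))) (s))

size = 14


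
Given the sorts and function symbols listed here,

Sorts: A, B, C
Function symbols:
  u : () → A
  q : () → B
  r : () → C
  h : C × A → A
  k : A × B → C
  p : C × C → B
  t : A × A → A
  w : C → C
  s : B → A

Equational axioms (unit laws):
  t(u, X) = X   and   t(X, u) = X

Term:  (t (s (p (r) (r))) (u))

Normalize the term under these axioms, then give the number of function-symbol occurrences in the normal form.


1. (t (s (p (r) (r))) (u))  →  (s (p (r) (r)))
normal form: (s (p (r) (r)))

size = 4


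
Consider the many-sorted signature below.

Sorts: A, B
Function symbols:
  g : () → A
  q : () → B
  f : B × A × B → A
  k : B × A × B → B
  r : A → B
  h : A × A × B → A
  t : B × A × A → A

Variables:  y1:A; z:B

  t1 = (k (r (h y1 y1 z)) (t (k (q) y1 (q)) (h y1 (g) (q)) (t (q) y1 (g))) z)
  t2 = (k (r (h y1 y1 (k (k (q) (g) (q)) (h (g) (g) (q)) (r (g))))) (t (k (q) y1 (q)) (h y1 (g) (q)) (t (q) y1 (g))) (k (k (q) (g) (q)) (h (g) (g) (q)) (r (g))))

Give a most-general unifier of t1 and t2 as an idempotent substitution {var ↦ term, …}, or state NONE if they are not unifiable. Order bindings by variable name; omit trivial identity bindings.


{z ↦ (k (k (q) (g) (q)) (h (g) (g) (q)) (r (g)))}


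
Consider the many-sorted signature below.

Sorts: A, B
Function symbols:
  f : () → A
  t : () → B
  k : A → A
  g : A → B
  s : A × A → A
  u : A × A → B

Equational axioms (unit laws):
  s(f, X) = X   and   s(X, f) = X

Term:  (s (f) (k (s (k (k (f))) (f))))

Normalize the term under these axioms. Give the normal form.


1. (s (f) (k (s (k (k (f))) (f))))  →  (k (s (k (k (f))) (f)))
2. (k (s (k (k (f))) (f)))  →  (k (k (k (f))))

normal form = (k (k (k (f))))


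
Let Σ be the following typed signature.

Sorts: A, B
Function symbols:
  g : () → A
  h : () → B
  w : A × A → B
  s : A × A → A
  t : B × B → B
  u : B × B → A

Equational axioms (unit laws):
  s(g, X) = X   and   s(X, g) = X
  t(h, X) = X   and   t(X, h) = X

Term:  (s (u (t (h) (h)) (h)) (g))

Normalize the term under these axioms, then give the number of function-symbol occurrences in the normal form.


1. (s (u (t (h) (h)) (h)) (g))  →  (u (t (h) (h)) (h))
2. (u (t (h) (h)) (h))  →  (u (h) (h))
normal form: (u (h) (h))

size = 3


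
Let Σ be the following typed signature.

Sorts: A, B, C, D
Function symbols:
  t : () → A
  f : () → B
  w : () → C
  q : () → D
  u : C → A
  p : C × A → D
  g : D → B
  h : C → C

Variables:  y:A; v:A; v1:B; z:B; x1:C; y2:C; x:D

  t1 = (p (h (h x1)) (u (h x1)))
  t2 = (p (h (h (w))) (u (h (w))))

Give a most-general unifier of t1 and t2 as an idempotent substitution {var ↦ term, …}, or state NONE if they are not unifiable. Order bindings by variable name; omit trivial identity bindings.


{x1 ↦ (w)}


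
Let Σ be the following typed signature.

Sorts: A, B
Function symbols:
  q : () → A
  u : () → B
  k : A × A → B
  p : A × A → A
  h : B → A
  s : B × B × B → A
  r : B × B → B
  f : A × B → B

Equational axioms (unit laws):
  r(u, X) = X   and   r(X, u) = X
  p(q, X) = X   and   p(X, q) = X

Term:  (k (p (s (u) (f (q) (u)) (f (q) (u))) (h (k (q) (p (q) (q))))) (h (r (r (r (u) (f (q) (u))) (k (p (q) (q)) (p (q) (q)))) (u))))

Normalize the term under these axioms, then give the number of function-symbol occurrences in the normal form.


size = 22

1. (k (p (s (u) (f (q) (u)) (f (q) (u))) (h (k (q) (p (q) (q))))) (h (r (r (r (u) (f (q) (u))) (k (p (q) (q)) (p (q) (q)))) (u))))  →  (k (p (s (u) (f (q) (u)) (f (q) (u))) (h (k (q) (q)))) (h (r (r (r (u) (f (q) (u))) (k (p (q) (q)) (p (q) (q)))) (u))))
2. (k (p (s (u) (f (q) (u)) (f (q) (u))) (h (k (q) (q)))) (h (r (r (r (u) (f (q) (u))) (k (p (q) (q)) (p (q) (q)))) (u))))  →  (k (p (s (u) (f (q) (u)) (f (q) (u))) (h (k (q) (q)))) (h (r (r (u) (f (q) (u))) (k (p (q) (q)) (p (q) (q))))))
3. (k (p (s (u) (f (q) (u)) (f (q) (u))) (h (k (q) (q)))) (h (r (r (u) (f (q) (u))) (k (p (q) (q)) (p (q) (q))))))  →  (k (p (s (u) (f (q) (u)) (f (q) (u))) (h (k (q) (q)))) (h (r (f (q) (u)) (k (p (q) (q)) (p (q) (q))))))
4. (k (p (s (u) (f (q) (u)) (f (q) (u))) (h (k (q) (q)))) (h (r (f (q) (u)) (k (p (q) (q)) (p (q) (q))))))  →  (k (p (s (u) (f (q) (u)) (f (q) (u))) (h (k (q) (q)))) (h (r (f (q) (u)) (k (q) (p (q) (q))))))
5. (k (p (s (u) (f (q) (u)) (f (q) (u))) (h (k (q) (q)))) (h (r (f (q) (u)) (k (q) (p (q) (q))))))  →  (k (p (s (u) (f (q) (u)) (f (q) (u))) (h (k (q) (q)))) (h (r (f (q) (u)) (k (q) (q)))))
normal form: (k (p (s (u) (f (q) (u)) (f (q) (u))) (h (k (q) (q)))) (h (r (f (q) (u)) (k (q) (q)))))


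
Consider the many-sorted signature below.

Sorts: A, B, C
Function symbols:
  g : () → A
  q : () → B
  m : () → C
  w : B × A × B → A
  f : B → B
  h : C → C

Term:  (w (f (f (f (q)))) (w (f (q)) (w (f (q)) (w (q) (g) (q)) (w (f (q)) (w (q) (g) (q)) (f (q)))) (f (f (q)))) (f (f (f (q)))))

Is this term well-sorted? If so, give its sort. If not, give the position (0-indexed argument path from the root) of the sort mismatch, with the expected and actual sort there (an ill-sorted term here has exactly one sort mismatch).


ill-sorted at position [1, 1, 2]: expected B, got A

        (q) : B
      (f (q)) : B
    (f (f (q))) : B
  (f (f (f (q)))) : B
      (q) : B
    (f (q)) : B
        (q) : B
      (f (q)) : B
        (q) : B
        (g) : A
        (q) : B
      (w (q) (g) (q)) : A
          (q) : B
        (f (q)) : B
          (q) : B
          (g) : A
          (q) : B
        (w (q) (g) (q)) : A
          (q) : B
        (f (q)) : B
      (w (f (q)) (w (q) (g) (q)) (f (q))) : A
    (w (f (q)) (w (q) (g) (q)) (w (f (q)) (w (q) (g) (q)) (f (q)))) : ✗ arg 2 at [1, 1, 2] has sort A, expected B
        (q) : B
      (f (q)) : B
    (f (f (q))) : B
        (q) : B
      (f (q)) : B
    (f (f (q))) : B
  (f (f (f (q)))) : B


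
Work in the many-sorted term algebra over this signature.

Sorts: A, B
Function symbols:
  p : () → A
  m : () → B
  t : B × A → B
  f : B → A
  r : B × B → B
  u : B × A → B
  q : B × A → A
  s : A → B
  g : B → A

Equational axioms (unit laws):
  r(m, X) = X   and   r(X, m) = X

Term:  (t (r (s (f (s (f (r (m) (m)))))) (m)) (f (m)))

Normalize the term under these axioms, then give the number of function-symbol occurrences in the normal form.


size = 8

1. (t (r (s (f (s (f (r (m) (m)))))) (m)) (f (m)))  →  (t (s (f (s (f (r (m) (m)))))) (f (m)))
2. (t (s (f (s (f (r (m) (m)))))) (f (m)))  →  (t (s (f (s (f (m))))) (f (m)))
normal form: (t (s (f (s (f (m))))) (f (m)))


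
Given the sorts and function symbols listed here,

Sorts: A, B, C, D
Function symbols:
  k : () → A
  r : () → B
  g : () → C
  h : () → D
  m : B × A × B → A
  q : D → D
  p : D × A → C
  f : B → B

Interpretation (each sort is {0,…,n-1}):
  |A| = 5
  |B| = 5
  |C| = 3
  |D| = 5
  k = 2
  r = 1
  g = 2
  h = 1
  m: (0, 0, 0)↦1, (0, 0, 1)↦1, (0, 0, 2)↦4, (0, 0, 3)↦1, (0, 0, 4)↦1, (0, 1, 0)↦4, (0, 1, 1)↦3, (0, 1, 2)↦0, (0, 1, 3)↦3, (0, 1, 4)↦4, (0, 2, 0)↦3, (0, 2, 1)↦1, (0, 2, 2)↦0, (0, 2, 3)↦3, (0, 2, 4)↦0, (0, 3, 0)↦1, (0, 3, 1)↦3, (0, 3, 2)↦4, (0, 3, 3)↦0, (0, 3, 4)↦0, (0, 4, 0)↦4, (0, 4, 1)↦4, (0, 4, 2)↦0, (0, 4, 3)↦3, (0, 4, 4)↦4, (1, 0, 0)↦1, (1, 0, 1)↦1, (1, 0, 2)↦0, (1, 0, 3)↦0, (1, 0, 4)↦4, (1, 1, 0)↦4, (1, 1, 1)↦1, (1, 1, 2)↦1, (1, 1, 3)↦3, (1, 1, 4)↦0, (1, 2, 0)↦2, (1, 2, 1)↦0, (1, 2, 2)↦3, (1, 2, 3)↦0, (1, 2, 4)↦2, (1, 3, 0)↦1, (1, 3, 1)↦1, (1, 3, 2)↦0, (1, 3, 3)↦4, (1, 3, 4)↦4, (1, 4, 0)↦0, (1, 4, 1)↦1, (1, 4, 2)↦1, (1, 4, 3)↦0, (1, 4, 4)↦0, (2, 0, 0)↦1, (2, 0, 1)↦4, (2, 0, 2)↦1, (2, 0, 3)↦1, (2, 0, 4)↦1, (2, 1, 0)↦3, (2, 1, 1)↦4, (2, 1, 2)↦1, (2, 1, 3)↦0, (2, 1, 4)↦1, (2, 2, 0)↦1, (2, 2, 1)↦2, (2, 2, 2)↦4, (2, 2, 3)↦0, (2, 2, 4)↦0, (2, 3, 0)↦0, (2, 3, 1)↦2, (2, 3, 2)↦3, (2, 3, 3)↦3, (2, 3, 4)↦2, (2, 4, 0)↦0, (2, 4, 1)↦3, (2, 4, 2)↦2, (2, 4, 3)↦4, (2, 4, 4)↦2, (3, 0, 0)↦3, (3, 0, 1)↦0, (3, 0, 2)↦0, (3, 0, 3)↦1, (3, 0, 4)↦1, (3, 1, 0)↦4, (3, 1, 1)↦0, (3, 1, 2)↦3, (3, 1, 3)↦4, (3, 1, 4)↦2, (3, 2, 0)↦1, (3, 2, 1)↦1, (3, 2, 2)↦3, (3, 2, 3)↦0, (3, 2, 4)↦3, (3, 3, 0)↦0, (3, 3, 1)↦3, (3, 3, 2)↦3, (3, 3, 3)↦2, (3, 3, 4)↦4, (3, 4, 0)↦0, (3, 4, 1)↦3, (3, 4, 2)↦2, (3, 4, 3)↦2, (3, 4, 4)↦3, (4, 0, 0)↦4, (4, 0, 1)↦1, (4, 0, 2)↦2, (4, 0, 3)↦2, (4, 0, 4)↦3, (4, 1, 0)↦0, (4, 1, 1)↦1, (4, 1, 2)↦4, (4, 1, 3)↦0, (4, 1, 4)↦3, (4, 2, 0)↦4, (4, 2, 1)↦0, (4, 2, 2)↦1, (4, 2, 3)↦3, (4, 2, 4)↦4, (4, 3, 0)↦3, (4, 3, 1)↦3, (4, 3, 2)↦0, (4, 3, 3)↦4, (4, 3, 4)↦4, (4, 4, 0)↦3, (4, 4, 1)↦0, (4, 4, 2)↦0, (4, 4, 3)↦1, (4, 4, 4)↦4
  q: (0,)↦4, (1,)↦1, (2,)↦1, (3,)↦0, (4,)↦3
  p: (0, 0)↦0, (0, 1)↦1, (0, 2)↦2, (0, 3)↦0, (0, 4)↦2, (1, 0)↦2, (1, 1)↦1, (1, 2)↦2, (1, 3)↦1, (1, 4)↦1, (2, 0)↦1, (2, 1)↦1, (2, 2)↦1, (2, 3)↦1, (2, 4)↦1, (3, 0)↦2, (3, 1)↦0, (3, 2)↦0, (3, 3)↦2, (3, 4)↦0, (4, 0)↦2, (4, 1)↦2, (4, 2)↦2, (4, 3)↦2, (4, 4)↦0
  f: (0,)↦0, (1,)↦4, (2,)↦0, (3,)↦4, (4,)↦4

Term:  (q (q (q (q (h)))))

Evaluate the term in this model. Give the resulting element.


value = 1

  h = 1
  (q (h)) = q(1,) = 1
  (q (q (h))) = q(1,) = 1
  (q (q (q (h)))) = q(1,) = 1
  (q (q (q (q (h))))) = q(1,) = 1


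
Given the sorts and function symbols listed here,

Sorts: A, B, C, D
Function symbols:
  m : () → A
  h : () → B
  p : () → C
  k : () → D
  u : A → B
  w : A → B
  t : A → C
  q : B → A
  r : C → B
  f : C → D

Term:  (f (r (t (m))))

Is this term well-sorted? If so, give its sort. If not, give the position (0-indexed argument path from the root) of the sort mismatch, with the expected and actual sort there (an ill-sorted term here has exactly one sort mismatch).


      (m) : A
    (t (m)) : C
  (r (t (m))) : B
(f (r (t (m)))) : ✗ arg 0 at [0] has sort B, expected C

ill-sorted at position [0]: expected C, got B


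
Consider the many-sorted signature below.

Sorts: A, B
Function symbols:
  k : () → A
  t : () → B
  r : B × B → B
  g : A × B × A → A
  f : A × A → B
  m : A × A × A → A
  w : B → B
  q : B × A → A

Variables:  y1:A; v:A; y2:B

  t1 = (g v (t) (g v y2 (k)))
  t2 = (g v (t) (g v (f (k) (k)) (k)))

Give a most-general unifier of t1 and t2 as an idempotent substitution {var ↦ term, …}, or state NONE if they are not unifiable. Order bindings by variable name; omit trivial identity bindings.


{y2 ↦ (f (k) (k))}


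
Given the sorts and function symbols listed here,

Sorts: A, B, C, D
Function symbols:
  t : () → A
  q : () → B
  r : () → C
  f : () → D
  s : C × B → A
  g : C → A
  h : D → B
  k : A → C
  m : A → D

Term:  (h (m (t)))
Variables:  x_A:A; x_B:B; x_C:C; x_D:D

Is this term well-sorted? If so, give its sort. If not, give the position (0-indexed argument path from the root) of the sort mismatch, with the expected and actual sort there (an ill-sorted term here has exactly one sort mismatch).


well-sorted; sort = B

    (t) : A
  (m (t)) : D
(h (m (t))) : B


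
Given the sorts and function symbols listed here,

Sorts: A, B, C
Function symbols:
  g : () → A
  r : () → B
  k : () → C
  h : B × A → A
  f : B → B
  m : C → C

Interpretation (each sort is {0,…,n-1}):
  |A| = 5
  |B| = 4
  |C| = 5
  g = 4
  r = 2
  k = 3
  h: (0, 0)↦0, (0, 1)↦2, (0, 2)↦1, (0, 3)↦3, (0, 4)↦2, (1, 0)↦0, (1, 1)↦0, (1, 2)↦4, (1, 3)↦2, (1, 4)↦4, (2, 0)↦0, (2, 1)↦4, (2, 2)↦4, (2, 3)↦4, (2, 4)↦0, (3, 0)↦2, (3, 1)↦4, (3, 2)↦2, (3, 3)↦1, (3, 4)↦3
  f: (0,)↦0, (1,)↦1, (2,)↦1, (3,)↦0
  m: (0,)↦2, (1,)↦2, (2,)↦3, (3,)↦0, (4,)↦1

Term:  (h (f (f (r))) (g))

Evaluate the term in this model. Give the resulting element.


  r = 2
  (f (r)) = f(2,) = 1
  (f (f (r))) = f(1,) = 1
  g = 4
  (h (f (f (r))) (g)) = h(1, 4) = 4

value = 4


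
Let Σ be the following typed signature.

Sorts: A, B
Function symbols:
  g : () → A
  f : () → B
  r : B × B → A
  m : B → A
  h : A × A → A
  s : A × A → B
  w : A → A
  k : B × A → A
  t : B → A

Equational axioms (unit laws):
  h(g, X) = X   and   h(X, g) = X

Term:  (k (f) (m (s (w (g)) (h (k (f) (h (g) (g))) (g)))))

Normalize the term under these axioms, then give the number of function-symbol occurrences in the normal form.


1. (k (f) (m (s (w (g)) (h (k (f) (h (g) (g))) (g)))))  →  (k (f) (m (s (w (g)) (k (f) (h (g) (g))))))
2. (k (f) (m (s (w (g)) (k (f) (h (g) (g))))))  →  (k (f) (m (s (w (g)) (k (f) (g)))))
normal form: (k (f) (m (s (w (g)) (k (f) (g)))))

size = 9


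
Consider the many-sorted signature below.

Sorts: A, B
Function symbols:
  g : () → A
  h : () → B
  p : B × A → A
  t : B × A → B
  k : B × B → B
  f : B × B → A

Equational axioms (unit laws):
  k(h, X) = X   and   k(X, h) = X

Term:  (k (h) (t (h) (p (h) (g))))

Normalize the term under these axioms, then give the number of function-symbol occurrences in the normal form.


size = 5

1. (k (h) (t (h) (p (h) (g))))  →  (t (h) (p (h) (g)))
normal form: (t (h) (p (h) (g)))


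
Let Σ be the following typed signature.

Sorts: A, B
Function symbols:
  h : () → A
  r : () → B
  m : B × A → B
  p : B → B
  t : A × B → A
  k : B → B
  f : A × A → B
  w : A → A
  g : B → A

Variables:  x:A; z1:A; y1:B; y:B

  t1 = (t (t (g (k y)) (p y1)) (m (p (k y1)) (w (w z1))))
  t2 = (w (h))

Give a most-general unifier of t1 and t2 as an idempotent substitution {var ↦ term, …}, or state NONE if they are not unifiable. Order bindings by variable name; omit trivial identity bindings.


head clash or occurs-check failure — not unifiable

NONE (not unifiable)


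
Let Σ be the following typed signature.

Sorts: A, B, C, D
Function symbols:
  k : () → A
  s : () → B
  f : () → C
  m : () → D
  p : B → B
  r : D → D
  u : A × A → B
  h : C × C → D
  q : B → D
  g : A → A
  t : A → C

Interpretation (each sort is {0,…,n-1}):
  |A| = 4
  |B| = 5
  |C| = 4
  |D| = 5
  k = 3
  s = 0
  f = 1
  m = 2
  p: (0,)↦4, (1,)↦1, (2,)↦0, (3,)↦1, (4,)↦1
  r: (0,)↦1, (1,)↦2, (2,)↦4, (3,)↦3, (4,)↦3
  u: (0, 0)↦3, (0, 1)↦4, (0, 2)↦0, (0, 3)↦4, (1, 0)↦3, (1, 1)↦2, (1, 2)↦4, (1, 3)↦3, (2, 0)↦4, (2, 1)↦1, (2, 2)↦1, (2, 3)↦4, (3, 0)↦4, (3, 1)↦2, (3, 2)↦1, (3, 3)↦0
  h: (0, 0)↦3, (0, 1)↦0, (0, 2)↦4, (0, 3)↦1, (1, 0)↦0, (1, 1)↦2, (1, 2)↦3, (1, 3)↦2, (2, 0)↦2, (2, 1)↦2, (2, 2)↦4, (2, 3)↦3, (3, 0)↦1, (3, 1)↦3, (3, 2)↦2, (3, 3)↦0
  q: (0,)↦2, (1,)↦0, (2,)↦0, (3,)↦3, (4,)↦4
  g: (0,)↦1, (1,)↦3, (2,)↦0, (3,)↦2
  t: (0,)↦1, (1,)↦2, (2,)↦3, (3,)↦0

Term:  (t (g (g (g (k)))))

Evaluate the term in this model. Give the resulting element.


value = 2

  k = 3
  (g (k)) = g(3,) = 2
  (g (g (k))) = g(2,) = 0
  (g (g (g (k)))) = g(0,) = 1
  (t (g (g (g (k))))) = t(1,) = 2


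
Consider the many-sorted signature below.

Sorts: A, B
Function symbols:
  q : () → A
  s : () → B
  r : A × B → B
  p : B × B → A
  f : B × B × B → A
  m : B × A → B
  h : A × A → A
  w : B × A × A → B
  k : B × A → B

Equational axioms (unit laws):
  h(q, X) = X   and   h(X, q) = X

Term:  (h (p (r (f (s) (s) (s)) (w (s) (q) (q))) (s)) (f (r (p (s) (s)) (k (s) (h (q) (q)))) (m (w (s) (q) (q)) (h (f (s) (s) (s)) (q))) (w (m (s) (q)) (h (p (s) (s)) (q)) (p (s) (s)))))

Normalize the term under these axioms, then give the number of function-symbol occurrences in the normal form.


1. (h (p (r (f (s) (s) (s)) (w (s) (q) (q))) (s)) (f (r (p (s) (s)) (k (s) (h (q) (q)))) (m (w (s) (q) (q)) (h (f (s) (s) (s)) (q))) (w (m (s) (q)) (h (p (s) (s)) (q)) (p (s) (s)))))  →  (h (p (r (f (s) (s) (s)) (w (s) (q) (q))) (s)) (f (r (p (s) (s)) (k (s) (q))) (m (w (s) (q) (q)) (h (f (s) (s) (s)) (q))) (w (m (s) (q)) (h (p (s) (s)) (q)) (p (s) (s)))))
2. (h (p (r (f (s) (s) (s)) (w (s) (q) (q))) (s)) (f (r (p (s) (s)) (k (s) (q))) (m (w (s) (q) (q)) (h (f (s) (s) (s)) (q))) (w (m (s) (q)) (h (p (s) (s)) (q)) (p (s) (s)))))  →  (h (p (r (f (s) (s) (s)) (w (s) (q) (q))) (s)) (f (r (p (s) (s)) (k (s) (q))) (m (w (s) (q) (q)) (f (s) (s) (s))) (w (m (s) (q)) (h (p (s) (s)) (q)) (p (s) (s)))))
3. (h (p (r (f (s) (s) (s)) (w (s) (q) (q))) (s)) (f (r (p (s) (s)) (k (s) (q))) (m (w (s) (q) (q)) (f (s) (s) (s))) (w (m (s) (q)) (h (p (s) (s)) (q)) (p (s) (s)))))  →  (h (p (r (f (s) (s) (s)) (w (s) (q) (q))) (s)) (f (r (p (s) (s)) (k (s) (q))) (m (w (s) (q) (q)) (f (s) (s) (s))) (w (m (s) (q)) (p (s) (s)) (p (s) (s)))))
normal form: (h (p (r (f (s) (s) (s)) (w (s) (q) (q))) (s)) (f (r (p (s) (s)) (k (s) (q))) (m (w (s) (q) (q)) (f (s) (s) (s))) (w (m (s) (q)) (p (s) (s)) (p (s) (s)))))

size = 39


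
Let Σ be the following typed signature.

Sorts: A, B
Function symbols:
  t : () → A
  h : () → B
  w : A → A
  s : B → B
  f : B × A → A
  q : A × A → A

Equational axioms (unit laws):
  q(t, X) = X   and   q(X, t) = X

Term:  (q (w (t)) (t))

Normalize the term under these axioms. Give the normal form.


1. (q (w (t)) (t))  →  (w (t))

normal form = (w (t))


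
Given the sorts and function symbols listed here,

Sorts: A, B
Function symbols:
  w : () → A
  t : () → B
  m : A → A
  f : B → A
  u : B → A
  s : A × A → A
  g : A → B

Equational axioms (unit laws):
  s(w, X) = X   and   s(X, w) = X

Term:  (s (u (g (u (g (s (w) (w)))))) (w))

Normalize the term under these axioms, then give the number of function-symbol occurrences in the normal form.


1. (s (u (g (u (g (s (w) (w)))))) (w))  →  (u (g (u (g (s (w) (w))))))
2. (u (g (u (g (s (w) (w))))))  →  (u (g (u (g (w)))))
normal form: (u (g (u (g (w)))))

size = 5


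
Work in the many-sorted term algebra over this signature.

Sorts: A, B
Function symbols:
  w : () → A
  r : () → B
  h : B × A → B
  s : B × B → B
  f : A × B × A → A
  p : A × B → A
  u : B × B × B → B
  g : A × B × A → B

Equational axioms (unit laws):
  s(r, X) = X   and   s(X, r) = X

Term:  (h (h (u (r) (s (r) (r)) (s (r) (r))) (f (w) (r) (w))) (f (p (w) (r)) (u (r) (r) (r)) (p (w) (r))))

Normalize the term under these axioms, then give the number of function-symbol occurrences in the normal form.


1. (h (h (u (r) (s (r) (r)) (s (r) (r))) (f (w) (r) (w))) (f (p (w) (r)) (u (r) (r) (r)) (p (w) (r))))  →  (h (h (u (r) (r) (s (r) (r))) (f (w) (r) (w))) (f (p (w) (r)) (u (r) (r) (r)) (p (w) (r))))
2. (h (h (u (r) (r) (s (r) (r))) (f (w) (r) (w))) (f (p (w) (r)) (u (r) (r) (r)) (p (w) (r))))  →  (h (h (u (r) (r) (r)) (f (w) (r) (w))) (f (p (w) (r)) (u (r) (r) (r)) (p (w) (r))))
normal form: (h (h (u (r) (r) (r)) (f (w) (r) (w))) (f (p (w) (r)) (u (r) (r) (r)) (p (w) (r))))

size = 21


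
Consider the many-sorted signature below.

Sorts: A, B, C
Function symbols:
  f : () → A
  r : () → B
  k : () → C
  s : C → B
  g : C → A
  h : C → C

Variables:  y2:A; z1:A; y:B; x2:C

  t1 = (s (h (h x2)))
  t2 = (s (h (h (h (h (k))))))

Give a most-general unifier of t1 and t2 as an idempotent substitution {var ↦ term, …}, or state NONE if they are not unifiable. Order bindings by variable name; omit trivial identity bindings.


{x2 ↦ (h (h (k)))}


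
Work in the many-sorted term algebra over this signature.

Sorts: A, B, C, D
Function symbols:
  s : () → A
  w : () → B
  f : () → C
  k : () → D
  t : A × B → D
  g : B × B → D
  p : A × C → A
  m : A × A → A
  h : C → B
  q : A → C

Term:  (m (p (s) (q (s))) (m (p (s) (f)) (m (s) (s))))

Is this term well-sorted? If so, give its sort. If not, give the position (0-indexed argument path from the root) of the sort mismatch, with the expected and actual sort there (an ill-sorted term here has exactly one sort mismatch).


    (s) : A
      (s) : A
    (q (s)) : C
  (p (s) (q (s))) : A
      (s) : A
      (f) : C
    (p (s) (f)) : A
      (s) : A
      (s) : A
    (m (s) (s)) : A
  (m (p (s) (f)) (m (s) (s))) : A
(m (p (s) (q (s))) (m (p (s) (f)) (m (s) (s)))) : A

well-sorted; sort = A


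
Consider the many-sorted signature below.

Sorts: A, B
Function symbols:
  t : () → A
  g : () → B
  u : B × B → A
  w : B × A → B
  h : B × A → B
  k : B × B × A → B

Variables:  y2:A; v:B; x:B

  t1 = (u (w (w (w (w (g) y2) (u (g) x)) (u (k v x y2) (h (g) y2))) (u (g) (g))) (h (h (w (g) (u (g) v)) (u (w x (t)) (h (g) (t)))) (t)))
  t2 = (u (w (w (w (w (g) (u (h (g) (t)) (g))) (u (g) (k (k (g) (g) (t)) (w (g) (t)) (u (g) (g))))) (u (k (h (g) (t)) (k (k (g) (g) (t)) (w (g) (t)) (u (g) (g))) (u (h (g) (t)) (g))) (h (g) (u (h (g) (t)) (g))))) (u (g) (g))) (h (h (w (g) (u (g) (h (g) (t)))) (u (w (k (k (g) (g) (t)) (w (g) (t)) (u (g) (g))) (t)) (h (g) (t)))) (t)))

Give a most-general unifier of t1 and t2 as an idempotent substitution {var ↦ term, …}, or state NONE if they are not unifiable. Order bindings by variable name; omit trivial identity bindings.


{v ↦ (h (g) (t)), x ↦ (k (k (g) (g) (t)) (w (g) (t)) (u (g) (g))), y2 ↦ (u (h (g) (t)) (g))}


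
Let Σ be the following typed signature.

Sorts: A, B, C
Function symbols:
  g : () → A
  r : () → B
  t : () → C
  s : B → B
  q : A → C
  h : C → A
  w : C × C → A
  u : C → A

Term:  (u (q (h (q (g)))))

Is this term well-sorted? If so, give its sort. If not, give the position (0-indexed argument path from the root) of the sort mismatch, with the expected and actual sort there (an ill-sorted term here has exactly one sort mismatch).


        (g) : A
      (q (g)) : C
    (h (q (g))) : A
  (q (h (q (g)))) : C
(u (q (h (q (g))))) : A

well-sorted; sort = A


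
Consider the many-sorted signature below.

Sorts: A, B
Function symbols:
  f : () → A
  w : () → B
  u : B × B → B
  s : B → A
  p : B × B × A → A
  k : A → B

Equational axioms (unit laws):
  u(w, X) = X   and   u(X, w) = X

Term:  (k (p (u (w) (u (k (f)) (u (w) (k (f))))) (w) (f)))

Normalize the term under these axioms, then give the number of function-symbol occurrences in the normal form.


1. (k (p (u (w) (u (k (f)) (u (w) (k (f))))) (w) (f)))  →  (k (p (u (k (f)) (u (w) (k (f)))) (w) (f)))
2. (k (p (u (k (f)) (u (w) (k (f)))) (w) (f)))  →  (k (p (u (k (f)) (k (f))) (w) (f)))
normal form: (k (p (u (k (f)) (k (f))) (w) (f)))

size = 9


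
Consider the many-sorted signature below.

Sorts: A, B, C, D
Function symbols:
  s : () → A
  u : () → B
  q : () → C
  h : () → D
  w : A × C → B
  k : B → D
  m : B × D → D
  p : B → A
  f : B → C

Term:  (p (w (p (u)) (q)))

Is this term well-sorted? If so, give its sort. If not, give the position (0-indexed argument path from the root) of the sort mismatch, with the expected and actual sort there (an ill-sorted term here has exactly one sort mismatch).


well-sorted; sort = A

      (u) : B
    (p (u)) : A
    (q) : C
  (w (p (u)) (q)) : B
(p (w (p (u)) (q))) : A


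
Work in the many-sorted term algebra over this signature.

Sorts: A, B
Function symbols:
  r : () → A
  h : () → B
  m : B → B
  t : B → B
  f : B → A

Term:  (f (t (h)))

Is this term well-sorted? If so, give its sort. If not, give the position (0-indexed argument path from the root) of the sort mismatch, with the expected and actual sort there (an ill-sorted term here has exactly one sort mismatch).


well-sorted; sort = A

    (h) : B
  (t (h)) : B
(f (t (h))) : A


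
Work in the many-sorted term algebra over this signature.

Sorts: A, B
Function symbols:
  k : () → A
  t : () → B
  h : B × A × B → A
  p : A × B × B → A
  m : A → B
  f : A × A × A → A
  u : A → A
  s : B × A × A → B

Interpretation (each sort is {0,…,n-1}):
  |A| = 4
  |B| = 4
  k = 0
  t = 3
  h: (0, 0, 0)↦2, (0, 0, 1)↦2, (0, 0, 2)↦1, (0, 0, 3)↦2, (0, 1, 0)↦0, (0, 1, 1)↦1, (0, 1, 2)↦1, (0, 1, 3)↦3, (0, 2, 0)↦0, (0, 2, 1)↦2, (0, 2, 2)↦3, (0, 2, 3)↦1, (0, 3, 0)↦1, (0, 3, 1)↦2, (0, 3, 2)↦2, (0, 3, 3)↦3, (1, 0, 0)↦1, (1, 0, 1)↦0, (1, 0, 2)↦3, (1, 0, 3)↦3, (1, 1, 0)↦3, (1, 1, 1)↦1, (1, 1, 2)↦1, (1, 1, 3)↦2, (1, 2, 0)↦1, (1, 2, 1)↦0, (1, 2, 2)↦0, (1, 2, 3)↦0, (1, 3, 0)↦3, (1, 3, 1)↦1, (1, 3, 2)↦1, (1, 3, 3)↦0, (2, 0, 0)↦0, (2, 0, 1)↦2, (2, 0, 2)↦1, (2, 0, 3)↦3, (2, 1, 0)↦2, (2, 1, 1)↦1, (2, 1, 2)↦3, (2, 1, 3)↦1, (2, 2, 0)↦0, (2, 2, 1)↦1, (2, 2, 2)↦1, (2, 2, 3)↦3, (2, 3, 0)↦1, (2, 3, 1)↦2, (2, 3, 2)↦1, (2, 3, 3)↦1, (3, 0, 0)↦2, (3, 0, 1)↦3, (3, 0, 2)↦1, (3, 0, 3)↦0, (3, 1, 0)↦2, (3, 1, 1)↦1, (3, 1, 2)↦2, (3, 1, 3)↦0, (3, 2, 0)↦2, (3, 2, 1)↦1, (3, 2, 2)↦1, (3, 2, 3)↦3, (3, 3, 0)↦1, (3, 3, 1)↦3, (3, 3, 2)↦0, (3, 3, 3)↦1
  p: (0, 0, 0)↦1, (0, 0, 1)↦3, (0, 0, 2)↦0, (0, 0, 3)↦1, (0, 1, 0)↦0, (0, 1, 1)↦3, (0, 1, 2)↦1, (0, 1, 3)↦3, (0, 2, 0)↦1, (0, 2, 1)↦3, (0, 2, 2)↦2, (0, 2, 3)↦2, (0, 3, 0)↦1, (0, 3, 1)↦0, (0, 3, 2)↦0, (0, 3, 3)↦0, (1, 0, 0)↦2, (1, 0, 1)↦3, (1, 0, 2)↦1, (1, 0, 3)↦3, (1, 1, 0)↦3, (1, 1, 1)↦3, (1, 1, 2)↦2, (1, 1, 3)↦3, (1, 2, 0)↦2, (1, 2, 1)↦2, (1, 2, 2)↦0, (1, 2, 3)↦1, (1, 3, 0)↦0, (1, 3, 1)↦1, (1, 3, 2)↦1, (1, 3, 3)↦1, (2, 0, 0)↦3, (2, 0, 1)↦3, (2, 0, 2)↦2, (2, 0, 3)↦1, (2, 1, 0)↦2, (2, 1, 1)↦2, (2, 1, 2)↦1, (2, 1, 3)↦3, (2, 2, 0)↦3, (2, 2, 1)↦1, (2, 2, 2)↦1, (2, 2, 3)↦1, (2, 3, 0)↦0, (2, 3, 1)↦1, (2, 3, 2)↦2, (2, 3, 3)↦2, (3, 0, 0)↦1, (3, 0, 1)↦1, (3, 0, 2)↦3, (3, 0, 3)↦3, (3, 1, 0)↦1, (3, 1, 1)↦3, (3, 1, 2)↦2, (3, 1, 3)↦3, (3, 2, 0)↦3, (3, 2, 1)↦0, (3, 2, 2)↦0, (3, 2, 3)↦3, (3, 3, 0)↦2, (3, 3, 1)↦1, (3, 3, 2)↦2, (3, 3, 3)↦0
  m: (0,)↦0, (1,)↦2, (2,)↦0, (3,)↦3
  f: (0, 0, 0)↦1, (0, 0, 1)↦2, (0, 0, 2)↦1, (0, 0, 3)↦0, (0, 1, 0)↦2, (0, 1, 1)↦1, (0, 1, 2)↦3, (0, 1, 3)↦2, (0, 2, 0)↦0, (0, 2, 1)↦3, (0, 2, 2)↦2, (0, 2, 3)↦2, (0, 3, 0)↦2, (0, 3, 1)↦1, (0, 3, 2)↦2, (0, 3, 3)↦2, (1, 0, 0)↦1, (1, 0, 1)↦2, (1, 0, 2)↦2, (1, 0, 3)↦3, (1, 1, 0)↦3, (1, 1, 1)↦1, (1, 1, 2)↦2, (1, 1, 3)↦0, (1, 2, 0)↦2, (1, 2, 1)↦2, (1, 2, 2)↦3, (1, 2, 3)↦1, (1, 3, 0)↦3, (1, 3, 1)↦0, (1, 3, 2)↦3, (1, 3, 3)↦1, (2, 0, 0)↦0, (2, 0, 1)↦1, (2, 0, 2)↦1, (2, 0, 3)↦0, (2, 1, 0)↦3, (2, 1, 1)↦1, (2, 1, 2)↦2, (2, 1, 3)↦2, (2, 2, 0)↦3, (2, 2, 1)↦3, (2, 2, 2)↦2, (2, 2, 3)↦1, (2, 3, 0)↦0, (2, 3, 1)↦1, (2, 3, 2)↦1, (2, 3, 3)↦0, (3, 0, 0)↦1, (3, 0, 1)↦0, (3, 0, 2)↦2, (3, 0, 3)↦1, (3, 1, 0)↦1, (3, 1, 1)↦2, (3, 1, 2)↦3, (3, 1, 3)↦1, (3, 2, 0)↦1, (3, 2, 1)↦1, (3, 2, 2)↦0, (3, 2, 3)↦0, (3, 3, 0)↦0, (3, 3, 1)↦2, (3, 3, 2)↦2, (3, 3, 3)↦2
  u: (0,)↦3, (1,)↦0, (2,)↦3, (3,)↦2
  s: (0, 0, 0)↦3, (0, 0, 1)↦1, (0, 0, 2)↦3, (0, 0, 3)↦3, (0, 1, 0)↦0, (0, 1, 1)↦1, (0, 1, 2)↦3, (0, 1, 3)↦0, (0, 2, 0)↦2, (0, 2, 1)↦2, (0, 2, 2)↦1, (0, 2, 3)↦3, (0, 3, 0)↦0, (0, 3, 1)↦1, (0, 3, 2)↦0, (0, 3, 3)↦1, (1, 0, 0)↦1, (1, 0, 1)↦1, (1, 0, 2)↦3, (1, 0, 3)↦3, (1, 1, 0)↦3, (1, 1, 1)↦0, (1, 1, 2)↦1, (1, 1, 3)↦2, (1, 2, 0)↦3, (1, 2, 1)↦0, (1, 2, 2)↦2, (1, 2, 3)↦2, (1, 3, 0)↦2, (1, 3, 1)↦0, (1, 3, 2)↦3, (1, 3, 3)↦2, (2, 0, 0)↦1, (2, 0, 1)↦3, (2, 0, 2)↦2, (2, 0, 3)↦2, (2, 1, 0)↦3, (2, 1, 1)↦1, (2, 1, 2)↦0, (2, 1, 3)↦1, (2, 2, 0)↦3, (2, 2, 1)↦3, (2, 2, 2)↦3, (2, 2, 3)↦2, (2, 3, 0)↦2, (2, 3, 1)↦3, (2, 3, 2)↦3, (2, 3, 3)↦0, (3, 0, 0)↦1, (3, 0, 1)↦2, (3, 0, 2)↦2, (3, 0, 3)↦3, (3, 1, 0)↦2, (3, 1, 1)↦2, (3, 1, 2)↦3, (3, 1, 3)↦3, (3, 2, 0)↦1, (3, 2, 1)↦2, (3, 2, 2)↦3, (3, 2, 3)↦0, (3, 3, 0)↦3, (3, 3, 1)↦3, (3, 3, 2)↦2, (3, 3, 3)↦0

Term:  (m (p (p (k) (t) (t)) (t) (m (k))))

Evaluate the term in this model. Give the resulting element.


  k = 0
  t = 3
  t = 3
  (p (k) (t) (t)) = p(0, 3, 3) = 0
  t = 3
  k = 0
  (m (k)) = m(0,) = 0
  (p (p (k) (t) (t)) (t) (m (k))) = p(0, 3, 0) = 1
  (m (p (p (k) (t) (t)) (t) (m (k)))) = m(1,) = 2

value = 2
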